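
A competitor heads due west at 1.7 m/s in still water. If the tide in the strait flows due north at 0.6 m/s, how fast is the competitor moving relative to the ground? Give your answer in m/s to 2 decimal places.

Taking east as x and north as y: velocity relative to the water = (-1.700, 0.000) m/s; the water relative to ground = (0.000, 0.600) m/s.
Velocity relative to ground = (-1.700, 0.000) + (0.000, 0.600) = (-1.700, 0.600) m/s.
Speed = |(-1.700, 0.600)| = 1.803 m/s.

1.80 m/s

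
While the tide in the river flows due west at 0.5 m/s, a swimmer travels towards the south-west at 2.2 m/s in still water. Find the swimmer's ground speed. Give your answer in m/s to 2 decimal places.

Taking east as x and north as y: velocity relative to the water = (-1.556, -1.556) m/s; the water relative to ground = (-0.500, 0.000) m/s.
Velocity relative to ground = (-1.556, -1.556) + (-0.500, 0.000) = (-2.056, -1.556) m/s.
Speed = |(-2.056, -1.556)| = 2.578 m/s.

2.58 m/s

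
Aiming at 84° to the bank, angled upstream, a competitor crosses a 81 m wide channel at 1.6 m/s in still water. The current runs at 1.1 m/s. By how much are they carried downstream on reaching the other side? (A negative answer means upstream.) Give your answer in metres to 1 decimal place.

47.5 m

Perpendicular speed = 1.591 m/s; crossing time = 81 / 1.591 = 50.904 s.
Net downstream speed = 0.933 m/s.
Drift = 0.933 × 50.904 = 47.481 m (downstream).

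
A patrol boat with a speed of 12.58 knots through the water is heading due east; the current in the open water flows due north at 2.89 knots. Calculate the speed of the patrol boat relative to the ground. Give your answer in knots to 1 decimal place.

12.9 knots

Taking east as x and north as y: velocity relative to the water = (12.580, 0.000) knots; the water relative to ground = (0.000, 2.890) knots.
Velocity relative to ground = (12.580, 0.000) + (0.000, 2.890) = (12.580, 2.890) knots.
Speed = |(12.580, 2.890)| = 12.908 knots.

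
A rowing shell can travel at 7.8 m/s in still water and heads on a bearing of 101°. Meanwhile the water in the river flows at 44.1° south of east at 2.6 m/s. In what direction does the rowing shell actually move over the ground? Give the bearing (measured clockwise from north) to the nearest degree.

109°

Taking east as x and north as y: velocity relative to the water = (7.657, -1.488) m/s; the water relative to ground = (1.867, -1.809) m/s.
Velocity relative to ground = (7.657, -1.488) + (1.867, -1.809) = (9.524, -3.298) m/s.
Bearing = atan2(9.52, -3.30) = 109.10° clockwise from north.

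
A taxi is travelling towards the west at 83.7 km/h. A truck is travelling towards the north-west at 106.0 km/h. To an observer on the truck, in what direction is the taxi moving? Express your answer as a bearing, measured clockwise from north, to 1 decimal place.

186.7°

Taking east as x and north as y: taxi velocity = (-83.700, 0.000) km/h; truck velocity = (-74.953, 74.953) km/h.
Velocity of taxi relative to truck = (-83.700, 0.000) − (-74.953, 74.953) = (-8.747, -74.953) km/h.
Bearing = atan2(-8.75, -74.95) = 186.66° clockwise from north.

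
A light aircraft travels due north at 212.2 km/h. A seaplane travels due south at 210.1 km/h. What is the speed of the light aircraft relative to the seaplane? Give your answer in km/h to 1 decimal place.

Taking east as x and north as y: light aircraft velocity = (0.000, 212.200) km/h; seaplane velocity = (0.000, -210.100) km/h.
Velocity of light aircraft relative to seaplane = (0.000, 212.200) − (0.000, -210.100) = (0.000, 422.300) km/h.
Magnitude = |(0.000, 422.300)| = 422.300 km/h.

422.3 km/h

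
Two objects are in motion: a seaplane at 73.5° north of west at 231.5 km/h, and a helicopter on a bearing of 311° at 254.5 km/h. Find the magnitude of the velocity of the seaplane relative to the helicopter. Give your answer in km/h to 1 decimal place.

137.8 km/h

Taking east as x and north as y: seaplane velocity = (-65.750, 221.967) km/h; helicopter velocity = (-192.074, 166.967) km/h.
Velocity of seaplane relative to helicopter = (-65.750, 221.967) − (-192.074, 166.967) = (126.324, 55.000) km/h.
Magnitude = |(126.324, 55.000)| = 137.778 km/h.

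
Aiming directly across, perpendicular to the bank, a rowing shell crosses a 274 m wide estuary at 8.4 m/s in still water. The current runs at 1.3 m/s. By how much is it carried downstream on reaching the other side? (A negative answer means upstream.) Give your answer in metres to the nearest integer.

42 m

Perpendicular speed = 8.400 m/s; crossing time = 274 / 8.400 = 32.619 s.
Net downstream speed = 1.300 m/s.
Drift = 1.300 × 32.619 = 42.405 m (downstream).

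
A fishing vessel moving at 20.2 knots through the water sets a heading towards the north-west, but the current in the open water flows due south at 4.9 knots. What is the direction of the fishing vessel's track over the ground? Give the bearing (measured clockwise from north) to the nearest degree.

303°

Taking east as x and north as y: velocity relative to the water = (-14.284, 14.284) knots; the water relative to ground = (0.000, -4.900) knots.
Velocity relative to ground = (-14.284, 14.284) + (0.000, -4.900) = (-14.284, 9.384) knots.
Bearing = atan2(-14.28, 9.38) = 303.30° clockwise from north.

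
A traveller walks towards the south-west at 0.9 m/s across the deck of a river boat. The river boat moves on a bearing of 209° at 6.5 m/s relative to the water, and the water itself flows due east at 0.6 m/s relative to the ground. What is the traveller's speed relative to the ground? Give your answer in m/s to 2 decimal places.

In east/north components (m/s): traveller relative to river boat = (-0.636, -0.636); river boat relative to water = (-3.151, -5.685); water relative to ground = (0.600, 0.000).
Sum = (-3.188, -6.321) m/s.
Speed = |(-3.188, -6.321)| = 7.080 m/s.

7.08 m/s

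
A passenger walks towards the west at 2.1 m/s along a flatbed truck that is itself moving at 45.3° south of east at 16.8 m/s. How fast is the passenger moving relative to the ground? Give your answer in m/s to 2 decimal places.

Taking east as x and north as y: flatbed truck velocity = (11.817, -11.941) m/s; passenger velocity relative to flatbed truck = (-2.100, 0.000) m/s.
Velocity relative to ground = (11.817, -11.941) + (-2.100, 0.000) = (9.717, -11.941) m/s.
Speed = |(9.717, -11.941)| = 15.395 m/s.

15.40 m/s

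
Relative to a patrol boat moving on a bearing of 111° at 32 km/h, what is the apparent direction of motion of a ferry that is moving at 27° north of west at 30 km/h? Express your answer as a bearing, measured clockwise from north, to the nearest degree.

Taking east as x and north as y: ferry velocity = (-26.730, 13.620) km/h; patrol boat velocity = (29.875, -11.468) km/h.
Velocity of ferry relative to patrol boat = (-26.730, 13.620) − (29.875, -11.468) = (-56.605, 25.087) km/h.
Bearing = atan2(-56.60, 25.09) = 293.90° clockwise from north.

294°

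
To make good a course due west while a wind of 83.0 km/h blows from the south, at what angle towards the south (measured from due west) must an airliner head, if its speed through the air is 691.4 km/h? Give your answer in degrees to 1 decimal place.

The wind pushes perpendicular to the desired track; the heading must have a component into the wind equal to 83.0 km/h: 691.4 sin θ = 83.0.
sin θ = 0.1200, so θ = 6.895°.

6.9°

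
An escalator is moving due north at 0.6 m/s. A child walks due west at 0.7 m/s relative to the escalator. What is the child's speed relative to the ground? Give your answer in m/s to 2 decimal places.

0.92 m/s

Taking east as x and north as y: escalator velocity = (0.000, 0.600) m/s; child velocity relative to escalator = (-0.700, 0.000) m/s.
Velocity relative to ground = (0.000, 0.600) + (-0.700, 0.000) = (-0.700, 0.600) m/s.
Speed = |(-0.700, 0.600)| = 0.922 m/s.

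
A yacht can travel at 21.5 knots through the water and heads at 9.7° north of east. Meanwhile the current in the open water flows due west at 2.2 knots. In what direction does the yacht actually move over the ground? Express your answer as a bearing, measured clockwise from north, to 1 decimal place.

Taking east as x and north as y: velocity relative to the water = (21.193, 3.623) knots; the water relative to ground = (-2.200, 0.000) knots.
Velocity relative to ground = (21.193, 3.623) + (-2.200, 0.000) = (18.993, 3.623) knots.
Bearing = atan2(18.99, 3.62) = 79.20° clockwise from north.

079.2°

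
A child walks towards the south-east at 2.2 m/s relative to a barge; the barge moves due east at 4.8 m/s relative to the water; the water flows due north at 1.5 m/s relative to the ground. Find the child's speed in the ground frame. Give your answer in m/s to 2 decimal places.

6.36 m/s

In east/north components (m/s): child relative to barge = (1.556, -1.556); barge relative to water = (4.800, 0.000); water relative to ground = (0.000, 1.500).
Sum = (6.356, -0.056) m/s.
Speed = |(6.356, -0.056)| = 6.356 m/s.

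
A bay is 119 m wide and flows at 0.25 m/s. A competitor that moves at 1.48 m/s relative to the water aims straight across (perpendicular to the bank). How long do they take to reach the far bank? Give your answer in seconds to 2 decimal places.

The component of the competitor's velocity perpendicular to the bank is 1.48 m/s.
Only the cross-stream component determines the crossing time; the current contributes nothing perpendicular to the bank.
Time = 119 / 1.480 = 80.405 s.

80.41 s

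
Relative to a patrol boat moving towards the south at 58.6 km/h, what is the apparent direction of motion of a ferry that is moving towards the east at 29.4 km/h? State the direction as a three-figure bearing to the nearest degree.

Taking east as x and north as y: ferry velocity = (29.400, 0.000) km/h; patrol boat velocity = (0.000, -58.600) km/h.
Velocity of ferry relative to patrol boat = (29.400, 0.000) − (0.000, -58.600) = (29.400, 58.600) km/h.
Bearing = atan2(29.40, 58.60) = 26.64° clockwise from north.

027°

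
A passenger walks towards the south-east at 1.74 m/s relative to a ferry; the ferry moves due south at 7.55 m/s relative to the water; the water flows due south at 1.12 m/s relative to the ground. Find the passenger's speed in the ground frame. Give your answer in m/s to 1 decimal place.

In east/north components (m/s): passenger relative to ferry = (1.230, -1.230); ferry relative to water = (0.000, -7.550); water relative to ground = (0.000, -1.120).
Sum = (1.230, -9.900) m/s.
Speed = |(1.230, -9.900)| = 9.977 m/s.

10.0 m/s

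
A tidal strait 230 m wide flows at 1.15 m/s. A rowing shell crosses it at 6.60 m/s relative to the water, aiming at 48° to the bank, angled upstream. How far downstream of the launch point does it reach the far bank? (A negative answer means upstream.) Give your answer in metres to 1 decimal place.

-153.2 m

Perpendicular speed = 4.905 m/s; crossing time = 230 / 4.905 = 46.893 s.
Net downstream speed = -3.266 m/s.
Drift = -3.266 × 46.893 = -153.166 m (upstream).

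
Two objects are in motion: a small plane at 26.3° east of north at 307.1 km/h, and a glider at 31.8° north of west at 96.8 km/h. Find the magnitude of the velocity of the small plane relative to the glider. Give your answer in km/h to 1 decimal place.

313.0 km/h

Taking east as x and north as y: small plane velocity = (136.067, 275.311) km/h; glider velocity = (-82.270, 51.009) km/h.
Velocity of small plane relative to glider = (136.067, 275.311) − (-82.270, 51.009) = (218.337, 224.302) km/h.
Magnitude = |(218.337, 224.302)| = 313.021 km/h.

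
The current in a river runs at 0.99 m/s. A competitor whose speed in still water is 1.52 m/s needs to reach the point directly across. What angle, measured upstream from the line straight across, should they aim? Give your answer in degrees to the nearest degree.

To cancel the current, the upstream component of the competitor's velocity must equal the flow: 1.52 sin θ = 0.99.
sin θ = 0.99 / 1.52 = 0.6513.
θ = arcsin(0.6513) = 40.641°.

41°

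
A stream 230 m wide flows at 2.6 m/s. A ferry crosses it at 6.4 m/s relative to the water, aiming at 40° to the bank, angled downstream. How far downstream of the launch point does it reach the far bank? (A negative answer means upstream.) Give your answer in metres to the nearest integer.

419 m

Perpendicular speed = 4.114 m/s; crossing time = 230 / 4.114 = 55.909 s.
Net downstream speed = 7.503 m/s.
Drift = 7.503 × 55.909 = 419.466 m (downstream).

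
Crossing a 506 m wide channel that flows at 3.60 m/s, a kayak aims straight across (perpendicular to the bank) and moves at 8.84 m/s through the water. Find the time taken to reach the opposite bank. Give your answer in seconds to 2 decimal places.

The component of the kayak's velocity perpendicular to the bank is 8.84 m/s.
The current is parallel to the bank, so it does not affect the crossing time.
Time = 506 / 8.840 = 57.240 s.

57.24 s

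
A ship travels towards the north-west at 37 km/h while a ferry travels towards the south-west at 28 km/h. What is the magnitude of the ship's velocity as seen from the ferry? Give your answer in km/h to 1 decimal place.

46.4 km/h

Taking east as x and north as y: ship velocity = (-26.163, 26.163) km/h; ferry velocity = (-19.799, -19.799) km/h.
Velocity of ship relative to ferry = (-26.163, 26.163) − (-19.799, -19.799) = (-6.364, 45.962) km/h.
Magnitude = |(-6.364, 45.962)| = 46.400 km/h.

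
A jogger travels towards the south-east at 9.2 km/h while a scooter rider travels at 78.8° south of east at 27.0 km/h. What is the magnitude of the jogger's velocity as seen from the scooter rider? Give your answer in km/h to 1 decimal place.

Taking east as x and north as y: jogger velocity = (6.505, -6.505) km/h; scooter rider velocity = (5.244, -26.486) km/h.
Velocity of jogger relative to scooter rider = (6.505, -6.505) − (5.244, -26.486) = (1.261, 19.980) km/h.
Magnitude = |(1.261, 19.980)| = 20.020 km/h.

20.0 km/h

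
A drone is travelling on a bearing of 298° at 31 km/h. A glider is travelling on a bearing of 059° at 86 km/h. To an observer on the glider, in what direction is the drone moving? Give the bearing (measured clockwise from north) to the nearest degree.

254°

Taking east as x and north as y: drone velocity = (-27.371, 14.554) km/h; glider velocity = (73.716, 44.293) km/h.
Velocity of drone relative to glider = (-27.371, 14.554) − (73.716, 44.293) = (-101.088, -29.740) km/h.
Bearing = atan2(-101.09, -29.74) = 253.61° clockwise from north.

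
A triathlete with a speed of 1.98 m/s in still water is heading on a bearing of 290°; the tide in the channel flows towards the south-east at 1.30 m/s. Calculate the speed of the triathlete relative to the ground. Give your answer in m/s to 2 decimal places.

0.97 m/s

Taking east as x and north as y: velocity relative to the water = (-1.861, 0.677) m/s; the water relative to ground = (0.919, -0.919) m/s.
Velocity relative to ground = (-1.861, 0.677) + (0.919, -0.919) = (-0.941, -0.242) m/s.
Speed = |(-0.941, -0.242)| = 0.972 m/s.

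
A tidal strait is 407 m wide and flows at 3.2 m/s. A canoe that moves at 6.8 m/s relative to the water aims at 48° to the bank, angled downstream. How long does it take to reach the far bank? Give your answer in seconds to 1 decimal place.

The component of the canoe's velocity perpendicular to the bank is 6.8 × sin 48° = 5.053 m/s.
The flow acts along the bank and has no component across it.
Time = 407 / 5.053 = 80.540 s.

80.5 s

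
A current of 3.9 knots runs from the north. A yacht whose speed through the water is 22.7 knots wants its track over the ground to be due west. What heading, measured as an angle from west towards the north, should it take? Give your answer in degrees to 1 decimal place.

The current pushes perpendicular to the desired track; the heading must have a component into the current equal to 3.9 knots: 22.7 sin θ = 3.9.
sin θ = 0.1718, so θ = 9.893°.

9.9°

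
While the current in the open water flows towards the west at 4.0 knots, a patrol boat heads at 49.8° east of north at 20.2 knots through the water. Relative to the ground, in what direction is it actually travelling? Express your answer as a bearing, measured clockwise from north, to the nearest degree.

Taking east as x and north as y: velocity relative to the water = (15.429, 13.038) knots; the water relative to ground = (-4.000, 0.000) knots.
Velocity relative to ground = (15.429, 13.038) + (-4.000, 0.000) = (11.429, 13.038) knots.
Bearing = atan2(11.43, 13.04) = 41.24° clockwise from north.

041°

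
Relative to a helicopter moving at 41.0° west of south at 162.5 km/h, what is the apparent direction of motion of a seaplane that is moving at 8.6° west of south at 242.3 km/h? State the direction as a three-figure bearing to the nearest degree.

149°

Taking east as x and north as y: seaplane velocity = (-36.232, -239.576) km/h; helicopter velocity = (-106.610, -122.640) km/h.
Velocity of seaplane relative to helicopter = (-36.232, -239.576) − (-106.610, -122.640) = (70.377, -116.935) km/h.
Bearing = atan2(70.38, -116.94) = 148.96° clockwise from north.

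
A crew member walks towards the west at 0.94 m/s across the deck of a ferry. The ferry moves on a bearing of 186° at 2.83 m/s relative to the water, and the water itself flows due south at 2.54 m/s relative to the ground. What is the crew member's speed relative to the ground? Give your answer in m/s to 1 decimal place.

5.5 m/s

In east/north components (m/s): crew member relative to ferry = (-0.940, 0.000); ferry relative to water = (-0.296, -2.814); water relative to ground = (0.000, -2.540).
Sum = (-1.236, -5.354) m/s.
Speed = |(-1.236, -5.354)| = 5.495 m/s.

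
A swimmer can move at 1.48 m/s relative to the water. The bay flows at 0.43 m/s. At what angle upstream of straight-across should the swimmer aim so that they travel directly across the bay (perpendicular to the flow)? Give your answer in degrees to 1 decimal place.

To cancel the current, the upstream component of the swimmer's velocity must equal the flow: 1.48 sin θ = 0.43.
sin θ = 0.43 / 1.48 = 0.2905.
θ = arcsin(0.2905) = 16.890°.

16.9°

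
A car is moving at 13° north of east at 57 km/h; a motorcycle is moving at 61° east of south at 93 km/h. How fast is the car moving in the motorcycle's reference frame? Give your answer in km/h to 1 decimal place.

63.4 km/h

Taking east as x and north as y: car velocity = (55.539, 12.822) km/h; motorcycle velocity = (81.340, -45.087) km/h.
Velocity of car relative to motorcycle = (55.539, 12.822) − (81.340, -45.087) = (-25.801, 57.910) km/h.
Magnitude = |(-25.801, 57.910)| = 63.397 km/h.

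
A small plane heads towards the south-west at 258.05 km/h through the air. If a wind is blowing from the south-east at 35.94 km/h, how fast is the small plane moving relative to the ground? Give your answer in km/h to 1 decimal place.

260.5 km/h

Taking east as x and north as y: velocity relative to the air = (-182.469, -182.469) km/h; the air relative to ground = (-25.413, 25.413) km/h.
Velocity relative to ground = (-182.469, -182.469) + (-25.413, 25.413) = (-207.882, -157.055) km/h.
Speed = |(-207.882, -157.055)| = 260.541 km/h.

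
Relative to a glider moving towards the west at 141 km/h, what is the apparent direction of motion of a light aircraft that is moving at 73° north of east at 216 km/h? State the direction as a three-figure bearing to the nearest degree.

Taking east as x and north as y: light aircraft velocity = (63.152, 206.562) km/h; glider velocity = (-141.000, 0.000) km/h.
Velocity of light aircraft relative to glider = (63.152, 206.562) − (-141.000, 0.000) = (204.152, 206.562) km/h.
Bearing = atan2(204.15, 206.56) = 44.66° clockwise from north.

045°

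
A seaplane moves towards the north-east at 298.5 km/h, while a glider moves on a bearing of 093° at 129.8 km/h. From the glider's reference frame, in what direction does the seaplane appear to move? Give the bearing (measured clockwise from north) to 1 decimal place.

020.5°

Taking east as x and north as y: seaplane velocity = (211.071, 211.071) km/h; glider velocity = (129.622, -6.793) km/h.
Velocity of seaplane relative to glider = (211.071, 211.071) − (129.622, -6.793) = (81.449, 217.865) km/h.
Bearing = atan2(81.45, 217.86) = 20.50° clockwise from north.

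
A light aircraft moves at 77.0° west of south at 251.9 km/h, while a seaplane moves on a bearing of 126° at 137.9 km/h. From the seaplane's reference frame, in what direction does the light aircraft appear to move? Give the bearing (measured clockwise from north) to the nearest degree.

Taking east as x and north as y: light aircraft velocity = (-245.444, -56.665) km/h; seaplane velocity = (111.563, -81.056) km/h.
Velocity of light aircraft relative to seaplane = (-245.444, -56.665) − (111.563, -81.056) = (-357.007, 24.390) km/h.
Bearing = atan2(-357.01, 24.39) = 273.91° clockwise from north.

274°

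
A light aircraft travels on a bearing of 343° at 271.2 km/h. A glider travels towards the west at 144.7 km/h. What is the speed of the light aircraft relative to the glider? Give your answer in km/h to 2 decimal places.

267.47 km/h

Taking east as x and north as y: light aircraft velocity = (-79.291, 259.350) km/h; glider velocity = (-144.700, 0.000) km/h.
Velocity of light aircraft relative to glider = (-79.291, 259.350) − (-144.700, 0.000) = (65.409, 259.350) km/h.
Magnitude = |(65.409, 259.350)| = 267.471 km/h.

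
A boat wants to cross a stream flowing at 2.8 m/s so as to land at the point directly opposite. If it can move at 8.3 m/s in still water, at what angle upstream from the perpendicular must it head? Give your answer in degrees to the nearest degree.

To cancel the current, the upstream component of the boat's velocity must equal the flow: 8.3 sin θ = 2.8.
sin θ = 2.8 / 8.3 = 0.3373.
θ = arcsin(0.3373) = 19.715°.

20°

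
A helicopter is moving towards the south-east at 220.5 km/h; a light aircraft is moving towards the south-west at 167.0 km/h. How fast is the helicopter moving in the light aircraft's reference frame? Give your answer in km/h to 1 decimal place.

Taking east as x and north as y: helicopter velocity = (155.917, -155.917) km/h; light aircraft velocity = (-118.087, -118.087) km/h.
Velocity of helicopter relative to light aircraft = (155.917, -155.917) − (-118.087, -118.087) = (274.004, -37.830) km/h.
Magnitude = |(274.004, -37.830)| = 276.603 km/h.

276.6 km/h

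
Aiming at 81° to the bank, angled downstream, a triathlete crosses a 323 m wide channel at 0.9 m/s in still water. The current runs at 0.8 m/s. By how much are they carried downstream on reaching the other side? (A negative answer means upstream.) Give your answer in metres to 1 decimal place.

Perpendicular speed = 0.889 m/s; crossing time = 323 / 0.889 = 363.362 s.
Net downstream speed = 0.941 m/s.
Drift = 0.941 × 363.362 = 341.848 m (downstream).

341.8 m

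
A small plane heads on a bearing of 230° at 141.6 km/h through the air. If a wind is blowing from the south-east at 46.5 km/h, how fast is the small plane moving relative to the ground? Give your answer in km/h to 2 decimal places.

Taking east as x and north as y: velocity relative to the air = (-108.472, -91.019) km/h; the air relative to ground = (-32.880, 32.880) km/h.
Velocity relative to ground = (-108.472, -91.019) + (-32.880, 32.880) = (-141.352, -58.138) km/h.
Speed = |(-141.352, -58.138)| = 152.842 km/h.

152.84 km/h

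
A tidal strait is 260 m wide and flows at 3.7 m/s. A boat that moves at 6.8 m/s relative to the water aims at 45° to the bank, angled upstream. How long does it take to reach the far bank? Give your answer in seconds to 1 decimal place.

The component of the boat's velocity perpendicular to the bank is 6.8 × sin 45° = 4.808 m/s.
Only the cross-stream component determines the crossing time; the current contributes nothing perpendicular to the bank.
Time = 260 / 4.808 = 54.073 s.

54.1 s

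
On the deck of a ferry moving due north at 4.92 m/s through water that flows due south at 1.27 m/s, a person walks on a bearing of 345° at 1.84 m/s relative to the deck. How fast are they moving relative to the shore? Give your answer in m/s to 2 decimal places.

5.45 m/s

In east/north components (m/s): person relative to ferry = (-0.476, 1.777); ferry relative to water = (0.000, 4.920); water relative to ground = (0.000, -1.270).
Sum = (-0.476, 5.427) m/s.
Speed = |(-0.476, 5.427)| = 5.448 m/s.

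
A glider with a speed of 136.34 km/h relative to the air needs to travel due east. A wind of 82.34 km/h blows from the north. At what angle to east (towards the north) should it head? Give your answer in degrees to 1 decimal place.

37.2°

The wind pushes perpendicular to the desired track; the heading must have a component into the wind equal to 82.34 km/h: 136.34 sin θ = 82.34.
sin θ = 0.6039, so θ = 37.152°.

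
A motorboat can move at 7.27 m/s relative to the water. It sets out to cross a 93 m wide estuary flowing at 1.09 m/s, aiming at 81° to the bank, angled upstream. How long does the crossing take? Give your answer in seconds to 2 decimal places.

12.95 s

The component of the motorboat's velocity perpendicular to the bank is 7.27 × sin 81° = 7.180 m/s.
The flow acts along the bank and has no component across it.
Time = 93 / 7.180 = 12.952 s.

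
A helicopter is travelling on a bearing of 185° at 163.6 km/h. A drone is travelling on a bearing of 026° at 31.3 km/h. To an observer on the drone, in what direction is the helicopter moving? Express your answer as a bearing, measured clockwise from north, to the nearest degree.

Taking east as x and north as y: helicopter velocity = (-14.259, -162.977) km/h; drone velocity = (13.721, 28.132) km/h.
Velocity of helicopter relative to drone = (-14.259, -162.977) − (13.721, 28.132) = (-27.980, -191.110) km/h.
Bearing = atan2(-27.98, -191.11) = 188.33° clockwise from north.

188°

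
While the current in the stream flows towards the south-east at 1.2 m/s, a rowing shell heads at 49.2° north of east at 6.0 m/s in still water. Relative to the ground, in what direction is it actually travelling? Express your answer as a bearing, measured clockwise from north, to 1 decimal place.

Taking east as x and north as y: velocity relative to the water = (3.921, 4.542) m/s; the water relative to ground = (0.849, -0.849) m/s.
Velocity relative to ground = (3.921, 4.542) + (0.849, -0.849) = (4.769, 3.693) m/s.
Bearing = atan2(4.77, 3.69) = 52.24° clockwise from north.

052.2°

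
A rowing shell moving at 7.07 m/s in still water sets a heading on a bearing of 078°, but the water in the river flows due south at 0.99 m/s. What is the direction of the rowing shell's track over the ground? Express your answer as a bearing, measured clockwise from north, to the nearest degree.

086°

Taking east as x and north as y: velocity relative to the water = (6.916, 1.470) m/s; the water relative to ground = (0.000, -0.990) m/s.
Velocity relative to ground = (6.916, 1.470) + (0.000, -0.990) = (6.916, 0.480) m/s.
Bearing = atan2(6.92, 0.48) = 86.03° clockwise from north.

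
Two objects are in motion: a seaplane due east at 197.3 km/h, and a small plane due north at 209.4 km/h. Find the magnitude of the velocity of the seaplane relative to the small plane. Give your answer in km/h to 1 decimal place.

287.7 km/h

Taking east as x and north as y: seaplane velocity = (197.300, 0.000) km/h; small plane velocity = (0.000, 209.400) km/h.
Velocity of seaplane relative to small plane = (197.300, 0.000) − (0.000, 209.400) = (197.300, -209.400) km/h.
Magnitude = |(197.300, -209.400)| = 287.708 km/h.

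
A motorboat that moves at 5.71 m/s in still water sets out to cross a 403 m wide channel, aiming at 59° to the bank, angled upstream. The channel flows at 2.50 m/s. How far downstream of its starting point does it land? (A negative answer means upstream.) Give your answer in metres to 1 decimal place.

-36.3 m

Perpendicular speed = 4.894 m/s; crossing time = 403 / 4.894 = 82.339 s.
Net downstream speed = -0.441 m/s.
Drift = -0.441 × 82.339 = -36.300 m (upstream).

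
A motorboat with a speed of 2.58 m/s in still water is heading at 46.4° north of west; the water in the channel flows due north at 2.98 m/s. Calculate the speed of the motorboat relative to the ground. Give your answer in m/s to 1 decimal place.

5.2 m/s

Taking east as x and north as y: velocity relative to the water = (-1.779, 1.868) m/s; the water relative to ground = (0.000, 2.980) m/s.
Velocity relative to ground = (-1.779, 1.868) + (0.000, 2.980) = (-1.779, 4.848) m/s.
Speed = |(-1.779, 4.848)| = 5.165 m/s.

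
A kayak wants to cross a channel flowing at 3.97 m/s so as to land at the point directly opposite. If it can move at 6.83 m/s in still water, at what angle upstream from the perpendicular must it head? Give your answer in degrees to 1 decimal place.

To cancel the current, the upstream component of the kayak's velocity must equal the flow: 6.83 sin θ = 3.97.
sin θ = 3.97 / 6.83 = 0.5813.
θ = arcsin(0.5813) = 35.539°.

35.5°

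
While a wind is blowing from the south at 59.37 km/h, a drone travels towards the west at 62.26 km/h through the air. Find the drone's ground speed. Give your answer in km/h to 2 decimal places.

Taking east as x and north as y: velocity relative to the air = (-62.260, 0.000) km/h; the air relative to ground = (0.000, 59.370) km/h.
Velocity relative to ground = (-62.260, 0.000) + (0.000, 59.370) = (-62.260, 59.370) km/h.
Speed = |(-62.260, 59.370)| = 86.030 km/h.

86.03 km/h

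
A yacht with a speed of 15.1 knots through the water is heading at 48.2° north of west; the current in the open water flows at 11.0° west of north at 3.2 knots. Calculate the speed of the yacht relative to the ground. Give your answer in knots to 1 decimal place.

Taking east as x and north as y: velocity relative to the water = (-10.065, 11.257) knots; the water relative to ground = (-0.611, 3.141) knots.
Velocity relative to ground = (-10.065, 11.257) + (-0.611, 3.141) = (-10.675, 14.398) knots.
Speed = |(-10.675, 14.398)| = 17.924 knots.

17.9 knots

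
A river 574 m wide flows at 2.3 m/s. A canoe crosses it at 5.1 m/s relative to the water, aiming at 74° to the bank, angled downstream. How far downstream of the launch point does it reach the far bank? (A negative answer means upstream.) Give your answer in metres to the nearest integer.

Perpendicular speed = 4.902 m/s; crossing time = 574 / 4.902 = 117.085 s.
Net downstream speed = 3.706 m/s.
Drift = 3.706 × 117.085 = 433.887 m (downstream).

434 m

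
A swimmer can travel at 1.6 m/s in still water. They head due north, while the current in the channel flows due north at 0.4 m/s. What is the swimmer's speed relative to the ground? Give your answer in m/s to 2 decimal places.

2.00 m/s

Taking east as x and north as y: velocity relative to the water = (0.000, 1.600) m/s; the water relative to ground = (0.000, 0.400) m/s.
Velocity relative to ground = (0.000, 1.600) + (0.000, 0.400) = (0.000, 2.000) m/s.
Speed = |(0.000, 2.000)| = 2.000 m/s.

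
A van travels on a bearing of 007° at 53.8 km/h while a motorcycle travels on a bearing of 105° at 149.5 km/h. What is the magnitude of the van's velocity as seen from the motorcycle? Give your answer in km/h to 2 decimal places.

165.78 km/h

Taking east as x and north as y: van velocity = (6.557, 53.399) km/h; motorcycle velocity = (144.406, -38.693) km/h.
Velocity of van relative to motorcycle = (6.557, 53.399) − (144.406, -38.693) = (-137.849, 92.092) km/h.
Magnitude = |(-137.849, 92.092)| = 165.781 km/h.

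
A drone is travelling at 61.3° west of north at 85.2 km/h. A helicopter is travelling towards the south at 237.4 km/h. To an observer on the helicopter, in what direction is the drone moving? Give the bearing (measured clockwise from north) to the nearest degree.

345°

Taking east as x and north as y: drone velocity = (-74.733, 40.915) km/h; helicopter velocity = (0.000, -237.400) km/h.
Velocity of drone relative to helicopter = (-74.733, 40.915) − (0.000, -237.400) = (-74.733, 278.315) km/h.
Bearing = atan2(-74.73, 278.32) = 344.97° clockwise from north.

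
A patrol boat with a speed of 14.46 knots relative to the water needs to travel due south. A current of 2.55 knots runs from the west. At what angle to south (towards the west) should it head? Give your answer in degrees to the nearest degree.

10°

The current pushes perpendicular to the desired track; the heading must have a component into the current equal to 2.55 knots: 14.46 sin θ = 2.55.
sin θ = 0.1763, so θ = 10.157°.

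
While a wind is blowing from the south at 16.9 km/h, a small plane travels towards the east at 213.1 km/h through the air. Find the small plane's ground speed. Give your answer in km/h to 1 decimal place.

213.8 km/h

Taking east as x and north as y: velocity relative to the air = (213.100, 0.000) km/h; the air relative to ground = (0.000, 16.900) km/h.
Velocity relative to ground = (213.100, 0.000) + (0.000, 16.900) = (213.100, 16.900) km/h.
Speed = |(213.100, 16.900)| = 213.769 km/h.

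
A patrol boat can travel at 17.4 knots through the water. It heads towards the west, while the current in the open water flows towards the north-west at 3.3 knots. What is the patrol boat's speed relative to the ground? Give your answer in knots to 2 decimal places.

19.87 knots

Taking east as x and north as y: velocity relative to the water = (-17.400, 0.000) knots; the water relative to ground = (-2.333, 2.333) knots.
Velocity relative to ground = (-17.400, 0.000) + (-2.333, 2.333) = (-19.733, 2.333) knots.
Speed = |(-19.733, 2.333)| = 19.871 knots.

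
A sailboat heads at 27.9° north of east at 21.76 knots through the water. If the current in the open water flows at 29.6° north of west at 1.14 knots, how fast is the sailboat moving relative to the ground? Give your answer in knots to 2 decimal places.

21.17 knots

Taking east as x and north as y: velocity relative to the water = (19.231, 10.182) knots; the water relative to ground = (-0.991, 0.563) knots.
Velocity relative to ground = (19.231, 10.182) + (-0.991, 0.563) = (18.240, 10.745) knots.
Speed = |(18.240, 10.745)| = 21.169 knots.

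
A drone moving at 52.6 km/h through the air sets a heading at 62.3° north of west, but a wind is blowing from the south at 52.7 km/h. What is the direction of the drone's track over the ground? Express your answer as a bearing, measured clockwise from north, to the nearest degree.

Taking east as x and north as y: velocity relative to the air = (-24.451, 46.572) km/h; the air relative to ground = (0.000, 52.700) km/h.
Velocity relative to ground = (-24.451, 46.572) + (0.000, 52.700) = (-24.451, 99.272) km/h.
Bearing = atan2(-24.45, 99.27) = 346.16° clockwise from north.

346°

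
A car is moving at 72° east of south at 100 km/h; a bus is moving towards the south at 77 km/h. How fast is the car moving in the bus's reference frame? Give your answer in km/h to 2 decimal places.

105.69 km/h

Taking east as x and north as y: car velocity = (95.106, -30.902) km/h; bus velocity = (0.000, -77.000) km/h.
Velocity of car relative to bus = (95.106, -30.902) − (0.000, -77.000) = (95.106, 46.098) km/h.
Magnitude = |(95.106, 46.098)| = 105.689 km/h.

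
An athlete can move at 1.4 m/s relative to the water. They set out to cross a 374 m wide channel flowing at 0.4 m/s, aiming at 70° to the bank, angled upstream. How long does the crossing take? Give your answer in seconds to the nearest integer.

284 s

The component of the athlete's velocity perpendicular to the bank is 1.4 × sin 70° = 1.316 m/s.
Only the cross-stream component determines the crossing time; the current contributes nothing perpendicular to the bank.
Time = 374 / 1.316 = 284.287 s.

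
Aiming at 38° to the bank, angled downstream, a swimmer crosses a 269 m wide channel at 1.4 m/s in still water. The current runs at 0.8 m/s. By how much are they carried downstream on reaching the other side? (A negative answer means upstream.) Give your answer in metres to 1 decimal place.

Perpendicular speed = 0.862 m/s; crossing time = 269 / 0.862 = 312.092 s.
Net downstream speed = 1.903 m/s.
Drift = 1.903 × 312.092 = 593.978 m (downstream).

594.0 m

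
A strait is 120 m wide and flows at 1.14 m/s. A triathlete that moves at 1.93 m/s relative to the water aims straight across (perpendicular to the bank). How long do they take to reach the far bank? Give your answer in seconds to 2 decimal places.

62.18 s

The component of the triathlete's velocity perpendicular to the bank is 1.93 m/s.
Only the cross-stream component determines the crossing time; the current contributes nothing perpendicular to the bank.
Time = 120 / 1.930 = 62.176 s.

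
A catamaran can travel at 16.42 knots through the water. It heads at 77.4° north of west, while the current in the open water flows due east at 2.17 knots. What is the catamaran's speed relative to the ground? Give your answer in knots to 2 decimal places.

16.09 knots

Taking east as x and north as y: velocity relative to the water = (-3.582, 16.025) knots; the water relative to ground = (2.170, 0.000) knots.
Velocity relative to ground = (-3.582, 16.025) + (2.170, 0.000) = (-1.412, 16.025) knots.
Speed = |(-1.412, 16.025)| = 16.087 knots.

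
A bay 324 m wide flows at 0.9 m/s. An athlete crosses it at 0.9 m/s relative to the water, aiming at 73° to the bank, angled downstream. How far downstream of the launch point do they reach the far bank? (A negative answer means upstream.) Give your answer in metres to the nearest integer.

Perpendicular speed = 0.861 m/s; crossing time = 324 / 0.861 = 376.449 s.
Net downstream speed = 1.163 m/s.
Drift = 1.163 × 376.449 = 437.861 m (downstream).

438 m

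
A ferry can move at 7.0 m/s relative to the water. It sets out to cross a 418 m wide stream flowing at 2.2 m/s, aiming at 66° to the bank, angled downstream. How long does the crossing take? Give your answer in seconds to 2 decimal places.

65.37 s

The component of the ferry's velocity perpendicular to the bank is 7.0 × sin 66° = 6.395 m/s.
Only the cross-stream component determines the crossing time; the current contributes nothing perpendicular to the bank.
Time = 418 / 6.395 = 65.365 s.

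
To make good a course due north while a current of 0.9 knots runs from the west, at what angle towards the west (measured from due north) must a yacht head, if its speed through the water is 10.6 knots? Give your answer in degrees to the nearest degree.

The current pushes perpendicular to the desired track; the heading must have a component into the current equal to 0.9 knots: 10.6 sin θ = 0.9.
sin θ = 0.0849, so θ = 4.871°.

5°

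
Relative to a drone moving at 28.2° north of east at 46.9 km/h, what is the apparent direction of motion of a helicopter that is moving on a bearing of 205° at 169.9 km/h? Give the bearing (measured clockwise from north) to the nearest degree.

Taking east as x and north as y: helicopter velocity = (-71.803, -153.982) km/h; drone velocity = (41.333, 22.163) km/h.
Velocity of helicopter relative to drone = (-71.803, -153.982) − (41.333, 22.163) = (-113.136, -176.144) km/h.
Bearing = atan2(-113.14, -176.14) = 212.71° clockwise from north.

213°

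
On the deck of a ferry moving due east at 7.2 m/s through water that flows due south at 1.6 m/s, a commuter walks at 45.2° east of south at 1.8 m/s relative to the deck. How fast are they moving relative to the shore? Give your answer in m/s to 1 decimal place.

In east/north components (m/s): commuter relative to ferry = (1.277, -1.268); ferry relative to water = (7.200, 0.000); water relative to ground = (0.000, -1.600).
Sum = (8.477, -2.868) m/s.
Speed = |(8.477, -2.868)| = 8.949 m/s.

8.9 m/s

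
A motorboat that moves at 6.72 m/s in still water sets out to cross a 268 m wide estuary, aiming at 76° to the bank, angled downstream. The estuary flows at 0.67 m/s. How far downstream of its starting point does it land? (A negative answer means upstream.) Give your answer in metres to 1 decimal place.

Perpendicular speed = 6.520 m/s; crossing time = 268 / 6.520 = 41.102 s.
Net downstream speed = 2.296 m/s.
Drift = 2.296 × 41.102 = 94.358 m (downstream).

94.4 m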